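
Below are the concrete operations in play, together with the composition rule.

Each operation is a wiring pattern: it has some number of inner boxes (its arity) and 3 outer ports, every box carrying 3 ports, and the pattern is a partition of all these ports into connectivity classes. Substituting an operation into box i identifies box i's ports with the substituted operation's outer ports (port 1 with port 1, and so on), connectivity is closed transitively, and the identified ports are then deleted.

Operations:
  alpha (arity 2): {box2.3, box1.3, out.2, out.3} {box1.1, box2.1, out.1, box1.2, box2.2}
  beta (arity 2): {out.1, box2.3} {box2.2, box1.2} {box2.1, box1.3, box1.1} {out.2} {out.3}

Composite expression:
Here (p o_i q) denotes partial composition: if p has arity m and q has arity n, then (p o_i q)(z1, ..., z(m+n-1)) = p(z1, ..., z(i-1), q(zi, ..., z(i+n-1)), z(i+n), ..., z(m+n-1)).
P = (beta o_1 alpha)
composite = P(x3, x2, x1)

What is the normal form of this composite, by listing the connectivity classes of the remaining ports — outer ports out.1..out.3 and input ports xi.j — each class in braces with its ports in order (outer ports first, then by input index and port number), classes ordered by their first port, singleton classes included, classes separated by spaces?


{out.1, x1.3} {out.2} {out.3} {x1.1, x1.2, x2.1, x2.2, x2.3, x3.1, x3.2, x3.3}

Two ports join when wires chain via beta-identified ports.
the subtree at alpha composes to {out.1, x2.1, x2.2, x3.1, x3.2} {out.2, out.3, x2.3, x3.3} on (x3, x2); out.j = own outer ports
the subtree at beta composes to {out.1, x1.3} {out.2} {out.3} {x1.1, x1.2, x2.1, x2.2, x2.3, x3.1, x3.2, x3.3} on (x3, x2, x1); out.j = own outer ports


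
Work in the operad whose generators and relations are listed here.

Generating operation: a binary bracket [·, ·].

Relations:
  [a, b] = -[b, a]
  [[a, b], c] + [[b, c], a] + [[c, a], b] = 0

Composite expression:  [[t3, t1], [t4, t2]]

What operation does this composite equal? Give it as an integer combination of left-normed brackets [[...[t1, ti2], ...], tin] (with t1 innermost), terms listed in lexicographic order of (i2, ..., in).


Left-normed coefficients sit on the t1-initial expansion words.
Composite bracket: [[t3, t1], [t4, t2]]
The bracket unfolds into 8 signed words via [a, b] = ab - ba (2^3 = 8).
Words beginning with t1 determine it all:
  word t1t3t2t4 has sign +1, contributing +[[[t1, t3], t2], t4]
  word t1t3t4t2 has sign -1, contributing -[[[t1, t3], t4], t2]

[[[t1, t3], t2], t4] - [[[t1, t3], t4], t2]


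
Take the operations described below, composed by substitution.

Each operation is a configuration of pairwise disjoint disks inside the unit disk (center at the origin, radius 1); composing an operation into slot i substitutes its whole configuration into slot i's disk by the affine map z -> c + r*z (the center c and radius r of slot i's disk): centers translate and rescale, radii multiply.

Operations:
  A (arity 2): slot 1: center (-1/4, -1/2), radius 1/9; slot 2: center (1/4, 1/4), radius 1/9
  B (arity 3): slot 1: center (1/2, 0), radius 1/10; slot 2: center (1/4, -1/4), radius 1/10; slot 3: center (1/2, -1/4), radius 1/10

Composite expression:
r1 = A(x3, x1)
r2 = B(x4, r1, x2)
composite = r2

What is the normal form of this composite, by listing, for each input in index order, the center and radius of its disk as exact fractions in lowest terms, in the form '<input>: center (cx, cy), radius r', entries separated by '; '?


x1: center (11/40, -9/40), radius 1/90; x2: center (1/2, -1/4), radius 1/10; x3: center (9/40, -3/10), radius 1/90; x4: center (1/2, 0), radius 1/10

Affine substitution under B: radii multiply and x-centers shift.
input x4: applying the 1 nested substitution gives center (1/2, 0), radius 1/10
input x3: applying the 2 nested substitutions gives center (9/40, -3/10), radius 1/90
input x1: applying the 2 nested substitutions gives center (11/40, -9/40), radius 1/90
input x2: applying the 1 nested substitution gives center (1/2, -1/4), radius 1/10


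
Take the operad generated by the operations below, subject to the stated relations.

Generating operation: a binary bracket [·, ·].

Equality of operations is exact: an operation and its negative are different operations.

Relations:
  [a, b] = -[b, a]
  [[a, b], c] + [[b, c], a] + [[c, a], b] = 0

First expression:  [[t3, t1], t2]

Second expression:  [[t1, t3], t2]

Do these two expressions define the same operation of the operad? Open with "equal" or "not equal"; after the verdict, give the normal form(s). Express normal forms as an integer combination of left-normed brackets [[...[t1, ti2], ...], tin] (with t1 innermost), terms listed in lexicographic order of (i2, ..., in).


not equal: they reduce to -[[t1, t3], t2] and [[t1, t3], t2]

The first composite normalizes to -[[t1, t3], t2]
The second composite normalizes to [[t1, t3], t2]
They disagree, so not equal.


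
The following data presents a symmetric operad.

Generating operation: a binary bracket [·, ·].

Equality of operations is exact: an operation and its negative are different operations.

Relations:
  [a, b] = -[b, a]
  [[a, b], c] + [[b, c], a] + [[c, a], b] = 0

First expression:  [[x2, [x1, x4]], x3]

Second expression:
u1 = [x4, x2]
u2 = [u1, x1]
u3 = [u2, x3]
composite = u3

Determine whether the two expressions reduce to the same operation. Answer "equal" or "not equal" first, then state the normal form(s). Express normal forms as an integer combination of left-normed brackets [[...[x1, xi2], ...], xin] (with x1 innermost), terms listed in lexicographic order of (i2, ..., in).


In normal form, the first expression is -[[[x1, x4], x2], x3]
In normal form, the second expression is [[[x1, x2], x4], x3] - [[[x1, x4], x2], x3]
They disagree, so not equal.

not equal — first -[[[x1, x4], x2], x3], second [[[x1, x2], x4], x3] - [[[x1, x4], x2], x3]


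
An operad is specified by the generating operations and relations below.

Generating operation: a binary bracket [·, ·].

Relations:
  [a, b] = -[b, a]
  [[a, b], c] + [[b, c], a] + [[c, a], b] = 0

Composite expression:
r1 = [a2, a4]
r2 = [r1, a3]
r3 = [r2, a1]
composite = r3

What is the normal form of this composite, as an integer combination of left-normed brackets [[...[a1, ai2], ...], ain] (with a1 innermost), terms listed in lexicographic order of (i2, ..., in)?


Left-normed coefficients sit on the a1-initial expansion words.
Composite bracket: [[[a2, a4], a3], a1]
Under [a, b] = ab - ba we get 8 signed associative words (2^3 = 8).
The a1-initial words carry the normal form:
  the word a1a2a4a3 carries sign -1 and contributes -[[[a1, a2], a4], a3]
  the word a1a3a2a4 carries sign +1 and contributes +[[[a1, a3], a2], a4]
  the word a1a3a4a2 carries sign -1 and contributes -[[[a1, a3], a4], a2]
  the word a1a4a2a3 carries sign +1 and contributes +[[[a1, a4], a2], a3]

-[[[a1, a2], a4], a3] + [[[a1, a3], a2], a4] - [[[a1, a3], a4], a2] + [[[a1, a4], a2], a3]


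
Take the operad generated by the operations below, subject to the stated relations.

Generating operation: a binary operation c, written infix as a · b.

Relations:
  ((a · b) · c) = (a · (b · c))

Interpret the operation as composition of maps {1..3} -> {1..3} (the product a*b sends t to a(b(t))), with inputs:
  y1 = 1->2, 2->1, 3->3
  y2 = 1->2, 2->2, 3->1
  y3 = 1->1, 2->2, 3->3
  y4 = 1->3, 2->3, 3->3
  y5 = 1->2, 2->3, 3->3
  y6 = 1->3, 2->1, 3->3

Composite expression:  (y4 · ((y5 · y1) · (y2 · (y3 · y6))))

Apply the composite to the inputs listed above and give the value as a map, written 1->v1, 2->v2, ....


(y5 · y1) = 1->3, 2->2, 3->3
(y3 · y6) = 1->3, 2->1, 3->3
(y2 · (y3 · y6)) = 1->1, 2->2, 3->1
((y5 · y1) · (y2 · (y3 · y6))) = 1->3, 2->2, 3->3
(y4 · ((y5 · y1) · (y2 · (y3 · y6)))) = 1->3, 2->3, 3->3

1->3, 2->3, 3->3


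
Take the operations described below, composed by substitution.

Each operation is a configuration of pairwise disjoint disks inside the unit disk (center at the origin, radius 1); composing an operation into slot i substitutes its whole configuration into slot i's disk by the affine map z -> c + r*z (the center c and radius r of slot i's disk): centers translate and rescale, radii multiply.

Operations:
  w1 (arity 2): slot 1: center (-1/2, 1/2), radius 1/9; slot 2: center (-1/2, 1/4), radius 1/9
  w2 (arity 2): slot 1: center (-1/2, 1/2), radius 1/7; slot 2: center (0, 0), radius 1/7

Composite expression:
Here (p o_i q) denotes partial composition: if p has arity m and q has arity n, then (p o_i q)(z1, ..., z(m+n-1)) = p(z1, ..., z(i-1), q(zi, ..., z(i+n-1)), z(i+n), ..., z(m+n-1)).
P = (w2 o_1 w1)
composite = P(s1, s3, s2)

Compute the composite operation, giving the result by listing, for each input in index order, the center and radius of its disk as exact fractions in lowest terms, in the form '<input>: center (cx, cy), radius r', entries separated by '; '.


s1: center (-4/7, 4/7), radius 1/63; s2: center (0, 0), radius 1/7; s3: center (-4/7, 15/28), radius 1/63

Below w2, radii multiply path by path; the s-disk centers shift.
s1 passes through 2 substitutions, ending at center (-4/7, 4/7), radius 1/63
s3 passes through 2 substitutions, ending at center (-4/7, 15/28), radius 1/63
s2 passes through 1 substitution, ending at center (0, 0), radius 1/7


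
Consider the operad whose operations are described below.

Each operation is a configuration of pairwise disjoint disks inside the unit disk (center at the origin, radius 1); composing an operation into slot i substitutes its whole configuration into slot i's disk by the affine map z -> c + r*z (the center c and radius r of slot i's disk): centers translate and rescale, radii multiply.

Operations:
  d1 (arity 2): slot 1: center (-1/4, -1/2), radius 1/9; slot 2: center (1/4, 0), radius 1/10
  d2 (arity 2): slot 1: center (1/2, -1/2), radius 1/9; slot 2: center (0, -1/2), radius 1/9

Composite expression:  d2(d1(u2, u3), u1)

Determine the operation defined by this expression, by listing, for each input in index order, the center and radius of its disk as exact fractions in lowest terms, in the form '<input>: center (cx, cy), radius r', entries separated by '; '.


Affine substitution under d2: radii multiply and u-centers shift.
input u2: applying the 2 nested substitutions gives center (17/36, -5/9), radius 1/81
input u3: applying the 2 nested substitutions gives center (19/36, -1/2), radius 1/90
input u1: applying the 1 nested substitution gives center (0, -1/2), radius 1/9

u1: center (0, -1/2), radius 1/9; u2: center (17/36, -5/9), radius 1/81; u3: center (19/36, -1/2), radius 1/90


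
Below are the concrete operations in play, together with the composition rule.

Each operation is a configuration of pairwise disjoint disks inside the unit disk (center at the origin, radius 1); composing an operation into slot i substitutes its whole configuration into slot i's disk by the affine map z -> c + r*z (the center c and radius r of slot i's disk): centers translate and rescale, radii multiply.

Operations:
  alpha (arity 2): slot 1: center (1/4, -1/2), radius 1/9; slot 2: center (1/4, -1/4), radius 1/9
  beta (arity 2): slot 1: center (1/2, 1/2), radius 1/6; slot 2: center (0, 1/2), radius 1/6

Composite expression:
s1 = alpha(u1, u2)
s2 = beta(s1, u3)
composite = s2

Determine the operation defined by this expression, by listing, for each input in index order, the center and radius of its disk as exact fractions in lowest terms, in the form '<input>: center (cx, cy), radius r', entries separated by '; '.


Nesting under beta composes maps z -> c + r*z down each u-path.
u1 passes through 2 substitutions, ending at center (13/24, 5/12), radius 1/54
u2 passes through 2 substitutions, ending at center (13/24, 11/24), radius 1/54
u3 passes through 1 substitution, ending at center (0, 1/2), radius 1/6

u1: center (13/24, 5/12), radius 1/54; u2: center (13/24, 11/24), radius 1/54; u3: center (0, 1/2), radius 1/6


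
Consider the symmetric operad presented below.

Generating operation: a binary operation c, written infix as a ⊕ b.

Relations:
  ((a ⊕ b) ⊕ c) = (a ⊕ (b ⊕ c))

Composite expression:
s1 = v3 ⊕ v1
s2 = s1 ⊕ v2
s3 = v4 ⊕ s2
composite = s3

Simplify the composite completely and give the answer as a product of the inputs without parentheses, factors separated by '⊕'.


v4 ⊕ v3 ⊕ v1 ⊕ v2

Every regrouping of c is equal, so read the v-inputs in written order.
(v3 ⊕ v1) unparenthesizes to v3 ⊕ v1
((v3 ⊕ v1) ⊕ v2) unparenthesizes to v3 ⊕ v1 ⊕ v2
(v4 ⊕ ((v3 ⊕ v1) ⊕ v2)) unparenthesizes to v4 ⊕ v3 ⊕ v1 ⊕ v2


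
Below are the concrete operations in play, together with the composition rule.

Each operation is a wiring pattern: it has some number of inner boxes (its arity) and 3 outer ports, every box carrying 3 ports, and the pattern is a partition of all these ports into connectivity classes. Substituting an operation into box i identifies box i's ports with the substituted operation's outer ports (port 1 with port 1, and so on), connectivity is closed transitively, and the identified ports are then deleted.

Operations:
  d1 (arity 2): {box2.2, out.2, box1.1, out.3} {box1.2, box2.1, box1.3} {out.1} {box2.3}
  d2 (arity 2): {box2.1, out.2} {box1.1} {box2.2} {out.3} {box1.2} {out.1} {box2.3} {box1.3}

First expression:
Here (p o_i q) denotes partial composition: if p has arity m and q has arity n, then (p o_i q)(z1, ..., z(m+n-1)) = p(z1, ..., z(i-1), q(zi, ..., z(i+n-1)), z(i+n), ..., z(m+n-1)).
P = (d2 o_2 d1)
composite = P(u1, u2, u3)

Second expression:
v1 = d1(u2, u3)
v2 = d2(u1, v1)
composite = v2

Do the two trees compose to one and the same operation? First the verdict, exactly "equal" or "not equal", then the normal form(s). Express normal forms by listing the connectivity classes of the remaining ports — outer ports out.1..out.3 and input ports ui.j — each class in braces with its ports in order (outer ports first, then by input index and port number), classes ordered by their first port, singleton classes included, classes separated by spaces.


equal; the common form is {out.1} {out.2} {out.3} {u1.1} {u1.2} {u1.3} {u2.1, u3.2} {u2.2, u2.3, u3.1} {u3.3}

Reducing the first expression gives {out.1} {out.2} {out.3} {u1.1} {u1.2} {u1.3} {u2.1, u3.2} {u2.2, u2.3, u3.1} {u3.3}
Reducing the second expression gives {out.1} {out.2} {out.3} {u1.1} {u1.2} {u1.3} {u2.1, u3.2} {u2.2, u2.3, u3.1} {u3.3}
The forms coincide; equal.


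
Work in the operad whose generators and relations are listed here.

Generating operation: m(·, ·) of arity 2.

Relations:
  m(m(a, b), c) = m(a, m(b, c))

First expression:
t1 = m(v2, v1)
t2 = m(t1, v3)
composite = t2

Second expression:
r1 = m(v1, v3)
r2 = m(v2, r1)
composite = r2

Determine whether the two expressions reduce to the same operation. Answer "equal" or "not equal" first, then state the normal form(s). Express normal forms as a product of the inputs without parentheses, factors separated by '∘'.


equal; both compose to v2 ∘ v1 ∘ v3

The first expression reduces to v2 ∘ v1 ∘ v3
The second expression reduces to v2 ∘ v1 ∘ v3
One common form — equal.


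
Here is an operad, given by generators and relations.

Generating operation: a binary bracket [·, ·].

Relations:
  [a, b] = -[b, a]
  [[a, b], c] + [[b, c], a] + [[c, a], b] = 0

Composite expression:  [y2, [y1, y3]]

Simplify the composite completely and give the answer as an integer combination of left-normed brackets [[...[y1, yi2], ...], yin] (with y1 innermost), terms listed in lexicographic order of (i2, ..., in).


In the tensor algebra, words opening y1 carry the y1-anchored form.
Composite bracket: [y2, [y1, y3]]
Applying ab - ba throughout gives 4 signed words (2^2 = 4).
Coefficients come from the y1-initial words:
  y1y3y2 (sign -1) contributes -[[y1, y3], y2]

-[[y1, y3], y2]


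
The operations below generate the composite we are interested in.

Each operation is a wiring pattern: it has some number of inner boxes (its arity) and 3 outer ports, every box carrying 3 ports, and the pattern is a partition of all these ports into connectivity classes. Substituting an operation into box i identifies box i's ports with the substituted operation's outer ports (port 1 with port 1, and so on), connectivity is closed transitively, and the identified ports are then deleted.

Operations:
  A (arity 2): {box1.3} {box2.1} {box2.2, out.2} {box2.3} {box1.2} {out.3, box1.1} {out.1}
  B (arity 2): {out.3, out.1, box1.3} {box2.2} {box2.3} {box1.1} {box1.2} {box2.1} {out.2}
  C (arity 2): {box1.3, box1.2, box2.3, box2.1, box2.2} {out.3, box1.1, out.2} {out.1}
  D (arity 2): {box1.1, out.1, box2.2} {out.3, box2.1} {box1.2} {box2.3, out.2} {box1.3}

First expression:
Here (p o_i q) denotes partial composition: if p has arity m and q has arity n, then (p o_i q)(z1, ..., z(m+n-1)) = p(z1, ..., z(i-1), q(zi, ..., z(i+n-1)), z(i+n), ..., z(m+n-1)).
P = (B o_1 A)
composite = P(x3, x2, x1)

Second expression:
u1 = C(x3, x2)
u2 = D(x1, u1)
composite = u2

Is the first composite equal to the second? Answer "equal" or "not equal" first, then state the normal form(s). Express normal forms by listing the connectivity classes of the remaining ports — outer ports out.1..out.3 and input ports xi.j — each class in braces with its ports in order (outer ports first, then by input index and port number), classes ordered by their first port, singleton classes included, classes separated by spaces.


not equal: they reduce to {out.1, out.3, x3.1} {out.2} {x1.1} {x1.2} {x1.3} {x2.1} {x2.2} {x2.3} {x3.2} {x3.3} and {out.1, out.2, x1.1, x3.1} {out.3} {x1.2} {x1.3} {x2.1, x2.2, x2.3, x3.2, x3.3}

The first expression, normalized: {out.1, out.3, x3.1} {out.2} {x1.1} {x1.2} {x1.3} {x2.1} {x2.2} {x2.3} {x3.2} {x3.3}
The second expression, normalized: {out.1, out.2, x1.1, x3.1} {out.3} {x1.2} {x1.3} {x2.1, x2.2, x2.3, x3.2, x3.3}
Distinct normal forms: not equal.


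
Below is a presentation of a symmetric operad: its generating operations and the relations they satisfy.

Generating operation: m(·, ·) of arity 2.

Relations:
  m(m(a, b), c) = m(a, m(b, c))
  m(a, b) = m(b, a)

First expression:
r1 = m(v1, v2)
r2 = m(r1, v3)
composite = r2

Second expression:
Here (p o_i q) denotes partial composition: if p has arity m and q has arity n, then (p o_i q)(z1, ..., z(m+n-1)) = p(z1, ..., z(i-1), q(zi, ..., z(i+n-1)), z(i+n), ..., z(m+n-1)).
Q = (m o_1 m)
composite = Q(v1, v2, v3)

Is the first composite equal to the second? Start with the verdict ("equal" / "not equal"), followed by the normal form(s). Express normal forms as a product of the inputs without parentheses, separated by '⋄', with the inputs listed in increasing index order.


equal; the common form is v1 ⋄ v2 ⋄ v3

Reducing the first expression gives v1 ⋄ v2 ⋄ v3
Reducing the second expression gives v1 ⋄ v2 ⋄ v3
The forms coincide; equal.


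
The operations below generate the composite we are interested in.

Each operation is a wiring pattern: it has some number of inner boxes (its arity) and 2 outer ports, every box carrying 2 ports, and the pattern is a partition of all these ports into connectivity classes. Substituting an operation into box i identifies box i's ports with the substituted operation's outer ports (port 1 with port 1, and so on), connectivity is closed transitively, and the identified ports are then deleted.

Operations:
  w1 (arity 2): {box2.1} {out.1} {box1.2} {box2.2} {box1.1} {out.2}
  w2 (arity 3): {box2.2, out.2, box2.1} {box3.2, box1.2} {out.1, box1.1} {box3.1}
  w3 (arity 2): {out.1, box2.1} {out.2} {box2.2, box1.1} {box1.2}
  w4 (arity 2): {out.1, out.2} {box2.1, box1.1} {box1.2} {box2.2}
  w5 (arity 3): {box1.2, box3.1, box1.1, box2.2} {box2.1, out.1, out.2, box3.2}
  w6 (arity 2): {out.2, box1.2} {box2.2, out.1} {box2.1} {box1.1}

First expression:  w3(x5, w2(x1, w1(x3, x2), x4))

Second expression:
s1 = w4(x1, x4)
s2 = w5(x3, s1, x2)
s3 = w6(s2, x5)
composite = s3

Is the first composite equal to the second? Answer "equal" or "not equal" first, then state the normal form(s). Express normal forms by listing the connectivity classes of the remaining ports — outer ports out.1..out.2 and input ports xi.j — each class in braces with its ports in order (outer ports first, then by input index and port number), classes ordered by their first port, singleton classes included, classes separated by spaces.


The first expression reduces to {out.1, x1.1} {out.2} {x1.2, x4.2} {x2.1} {x2.2} {x3.1} {x3.2} {x4.1} {x5.1} {x5.2}
The second expression reduces to {out.1, x5.2} {out.2, x2.1, x2.2, x3.1, x3.2} {x1.1, x4.1} {x1.2} {x4.2} {x5.1}
No match — not equal.

not equal — first {out.1, x1.1} {out.2} {x1.2, x4.2} {x2.1} {x2.2} {x3.1} {x3.2} {x4.1} {x5.1} {x5.2}, second {out.1, x5.2} {out.2, x2.1, x2.2, x3.1, x3.2} {x1.1, x4.1} {x1.2} {x4.2} {x5.1}


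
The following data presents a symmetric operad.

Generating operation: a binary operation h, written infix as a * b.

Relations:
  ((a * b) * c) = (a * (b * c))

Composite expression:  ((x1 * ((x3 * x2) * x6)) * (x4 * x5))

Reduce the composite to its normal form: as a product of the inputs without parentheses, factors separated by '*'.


x1 * x3 * x2 * x6 * x4 * x5

Under associativity of h, the answer is the x's in reading order.
(x3 * x2) spells out as x3 * x2
((x3 * x2) * x6) spells out as x3 * x2 * x6
(x1 * ((x3 * x2) * x6)) spells out as x1 * x3 * x2 * x6
(x4 * x5) spells out as x4 * x5
((x1 * ((x3 * x2) * x6)) * (x4 * x5)) spells out as x1 * x3 * x2 * x6 * x4 * x5


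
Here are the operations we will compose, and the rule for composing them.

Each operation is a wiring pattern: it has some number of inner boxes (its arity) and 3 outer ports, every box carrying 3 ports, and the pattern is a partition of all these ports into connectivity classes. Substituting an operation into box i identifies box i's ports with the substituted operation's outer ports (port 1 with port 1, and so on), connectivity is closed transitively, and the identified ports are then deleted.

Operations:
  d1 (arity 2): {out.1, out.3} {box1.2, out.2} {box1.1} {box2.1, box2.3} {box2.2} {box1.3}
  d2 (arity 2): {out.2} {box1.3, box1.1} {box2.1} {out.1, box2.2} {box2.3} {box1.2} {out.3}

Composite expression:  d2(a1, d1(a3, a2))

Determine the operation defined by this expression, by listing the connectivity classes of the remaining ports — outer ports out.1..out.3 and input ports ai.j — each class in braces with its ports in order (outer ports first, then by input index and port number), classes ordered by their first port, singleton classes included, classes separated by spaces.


{out.1, a3.2} {out.2} {out.3} {a1.1, a1.3} {a1.2} {a2.1, a2.3} {a2.2} {a3.1} {a3.3}

Connectivity passes through glued d2-boundaries; trace each wire chain.
after d1, the pattern on (a3, a2) reads {out.1, out.3} {out.2, a3.2} {a2.1, a2.3} {a2.2} {a3.1} {a3.3} (out.j = its outer ports)
after d2, the pattern on (a1, a3, a2) reads {out.1, a3.2} {out.2} {out.3} {a1.1, a1.3} {a1.2} {a2.1, a2.3} {a2.2} {a3.1} {a3.3} (out.j = its outer ports)


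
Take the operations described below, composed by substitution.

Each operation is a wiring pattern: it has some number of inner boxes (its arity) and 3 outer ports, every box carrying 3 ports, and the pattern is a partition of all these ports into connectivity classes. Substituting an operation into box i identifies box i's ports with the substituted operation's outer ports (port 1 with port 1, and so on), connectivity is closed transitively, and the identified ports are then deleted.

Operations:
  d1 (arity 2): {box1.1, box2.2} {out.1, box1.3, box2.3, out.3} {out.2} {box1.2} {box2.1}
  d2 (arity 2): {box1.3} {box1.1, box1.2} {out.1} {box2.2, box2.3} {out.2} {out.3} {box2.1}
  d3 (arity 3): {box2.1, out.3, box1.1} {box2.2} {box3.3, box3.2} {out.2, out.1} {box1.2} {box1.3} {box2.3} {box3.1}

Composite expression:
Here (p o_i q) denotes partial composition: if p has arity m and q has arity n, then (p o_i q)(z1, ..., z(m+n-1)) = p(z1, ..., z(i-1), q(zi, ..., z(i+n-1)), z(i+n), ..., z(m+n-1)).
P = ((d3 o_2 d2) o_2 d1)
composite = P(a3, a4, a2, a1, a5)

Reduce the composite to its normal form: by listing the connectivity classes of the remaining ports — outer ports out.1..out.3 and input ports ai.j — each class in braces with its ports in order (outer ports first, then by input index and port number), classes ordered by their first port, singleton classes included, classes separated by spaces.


{out.1, out.2} {out.3, a3.1} {a1.1} {a1.2, a1.3} {a2.1} {a2.2, a4.1} {a2.3, a4.3} {a3.2} {a3.3} {a4.2} {a5.1} {a5.2, a5.3}

Connectivity passes through glued d3-boundaries; trace each wire chain.
d1 over (a4, a2) gives {out.1, out.3, a2.3, a4.3} {out.2} {a2.1} {a2.2, a4.1} {a4.2}, out.j being that stage's outer ports
d2 over (a4, a2, a1) gives {out.1} {out.2} {out.3} {a1.1} {a1.2, a1.3} {a2.1} {a2.2, a4.1} {a2.3, a4.3} {a4.2}, out.j being that stage's outer ports
d3 over (a3, a4, a2, a1, a5) gives {out.1, out.2} {out.3, a3.1} {a1.1} {a1.2, a1.3} {a2.1} {a2.2, a4.1} {a2.3, a4.3} {a3.2} {a3.3} {a4.2} {a5.1} {a5.2, a5.3}, out.j being that stage's outer ports


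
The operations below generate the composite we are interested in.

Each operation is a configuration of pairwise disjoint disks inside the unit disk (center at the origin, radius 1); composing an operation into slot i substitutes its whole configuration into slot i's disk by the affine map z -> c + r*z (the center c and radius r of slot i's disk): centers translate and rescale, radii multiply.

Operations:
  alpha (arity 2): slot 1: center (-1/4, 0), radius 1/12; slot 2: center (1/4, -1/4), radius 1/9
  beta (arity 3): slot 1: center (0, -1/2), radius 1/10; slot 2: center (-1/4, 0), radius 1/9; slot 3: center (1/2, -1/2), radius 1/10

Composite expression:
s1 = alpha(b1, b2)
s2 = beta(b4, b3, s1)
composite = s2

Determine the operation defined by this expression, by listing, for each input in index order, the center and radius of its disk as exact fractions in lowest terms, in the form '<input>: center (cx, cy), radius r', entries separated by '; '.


b1: center (19/40, -1/2), radius 1/120; b2: center (21/40, -21/40), radius 1/90; b3: center (-1/4, 0), radius 1/9; b4: center (0, -1/2), radius 1/10


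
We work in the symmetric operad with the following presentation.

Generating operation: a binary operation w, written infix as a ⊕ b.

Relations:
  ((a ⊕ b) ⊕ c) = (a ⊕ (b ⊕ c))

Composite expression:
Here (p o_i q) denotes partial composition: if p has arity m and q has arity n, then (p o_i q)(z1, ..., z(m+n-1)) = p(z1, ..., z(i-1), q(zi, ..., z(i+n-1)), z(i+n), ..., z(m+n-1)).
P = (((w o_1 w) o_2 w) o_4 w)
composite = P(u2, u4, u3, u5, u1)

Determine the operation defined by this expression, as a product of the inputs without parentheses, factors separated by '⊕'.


The w-tree's shape is irrelevant; the u-reading-order decides.
(u4 ⊕ u3) linearizes to u4 ⊕ u3
(u2 ⊕ (u4 ⊕ u3)) linearizes to u2 ⊕ u4 ⊕ u3
(u5 ⊕ u1) linearizes to u5 ⊕ u1
((u2 ⊕ (u4 ⊕ u3)) ⊕ (u5 ⊕ u1)) linearizes to u2 ⊕ u4 ⊕ u3 ⊕ u5 ⊕ u1

u2 ⊕ u4 ⊕ u3 ⊕ u5 ⊕ u1


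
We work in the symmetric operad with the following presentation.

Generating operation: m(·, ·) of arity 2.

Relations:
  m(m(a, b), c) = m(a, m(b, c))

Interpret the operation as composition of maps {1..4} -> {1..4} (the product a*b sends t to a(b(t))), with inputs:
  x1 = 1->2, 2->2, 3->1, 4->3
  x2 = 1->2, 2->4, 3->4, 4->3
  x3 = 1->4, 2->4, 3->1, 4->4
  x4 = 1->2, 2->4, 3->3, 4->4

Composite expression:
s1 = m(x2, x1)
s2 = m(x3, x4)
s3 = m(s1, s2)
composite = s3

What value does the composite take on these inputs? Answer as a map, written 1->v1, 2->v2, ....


m(x2, x1) = 1->4, 2->4, 3->2, 4->4
m(x3, x4) = 1->4, 2->4, 3->1, 4->4
m(m(x2, x1), m(x3, x4)) = 1->4, 2->4, 3->4, 4->4

1->4, 2->4, 3->4, 4->4


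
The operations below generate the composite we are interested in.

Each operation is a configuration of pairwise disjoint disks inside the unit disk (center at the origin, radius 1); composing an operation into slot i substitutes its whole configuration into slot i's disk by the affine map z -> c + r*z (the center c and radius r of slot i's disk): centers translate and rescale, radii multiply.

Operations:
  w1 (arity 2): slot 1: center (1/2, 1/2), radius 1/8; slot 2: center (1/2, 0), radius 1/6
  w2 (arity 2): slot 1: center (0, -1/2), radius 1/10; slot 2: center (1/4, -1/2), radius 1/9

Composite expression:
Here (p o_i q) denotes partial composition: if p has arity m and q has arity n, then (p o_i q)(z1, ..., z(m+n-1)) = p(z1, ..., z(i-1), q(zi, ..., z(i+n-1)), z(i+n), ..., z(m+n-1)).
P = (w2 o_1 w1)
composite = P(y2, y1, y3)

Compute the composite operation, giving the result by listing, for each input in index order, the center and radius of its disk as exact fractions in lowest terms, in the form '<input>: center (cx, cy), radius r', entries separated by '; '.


y1: center (1/20, -1/2), radius 1/60; y2: center (1/20, -9/20), radius 1/80; y3: center (1/4, -1/2), radius 1/9

Affine substitution under w2: radii multiply and y-centers shift.
tracing y2 down its 2-map path: center (1/20, -9/20), radius 1/80
tracing y1 down its 2-map path: center (1/20, -1/2), radius 1/60
tracing y3 down its 1-map path: center (1/4, -1/2), radius 1/9


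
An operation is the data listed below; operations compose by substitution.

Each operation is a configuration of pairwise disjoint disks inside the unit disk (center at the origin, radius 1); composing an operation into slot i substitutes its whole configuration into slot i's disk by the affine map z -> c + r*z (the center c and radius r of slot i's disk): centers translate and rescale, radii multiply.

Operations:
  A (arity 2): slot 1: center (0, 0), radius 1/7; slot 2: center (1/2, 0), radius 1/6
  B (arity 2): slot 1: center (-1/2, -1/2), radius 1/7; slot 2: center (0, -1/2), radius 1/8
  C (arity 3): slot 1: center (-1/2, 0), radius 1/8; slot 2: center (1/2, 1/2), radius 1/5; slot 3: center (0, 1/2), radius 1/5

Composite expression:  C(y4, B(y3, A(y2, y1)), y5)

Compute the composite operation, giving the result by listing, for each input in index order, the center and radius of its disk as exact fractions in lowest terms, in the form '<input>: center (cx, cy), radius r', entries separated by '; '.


Below C, radii multiply path by path; the y-disk centers shift.
tracing y4 down its 1-map path: center (-1/2, 0), radius 1/8
tracing y3 down its 2-map path: center (2/5, 2/5), radius 1/35
tracing y2 down its 3-map path: center (1/2, 2/5), radius 1/280
tracing y1 down its 3-map path: center (41/80, 2/5), radius 1/240
tracing y5 down its 1-map path: center (0, 1/2), radius 1/5

y1: center (41/80, 2/5), radius 1/240; y2: center (1/2, 2/5), radius 1/280; y3: center (2/5, 2/5), radius 1/35; y4: center (-1/2, 0), radius 1/8; y5: center (0, 1/2), radius 1/5


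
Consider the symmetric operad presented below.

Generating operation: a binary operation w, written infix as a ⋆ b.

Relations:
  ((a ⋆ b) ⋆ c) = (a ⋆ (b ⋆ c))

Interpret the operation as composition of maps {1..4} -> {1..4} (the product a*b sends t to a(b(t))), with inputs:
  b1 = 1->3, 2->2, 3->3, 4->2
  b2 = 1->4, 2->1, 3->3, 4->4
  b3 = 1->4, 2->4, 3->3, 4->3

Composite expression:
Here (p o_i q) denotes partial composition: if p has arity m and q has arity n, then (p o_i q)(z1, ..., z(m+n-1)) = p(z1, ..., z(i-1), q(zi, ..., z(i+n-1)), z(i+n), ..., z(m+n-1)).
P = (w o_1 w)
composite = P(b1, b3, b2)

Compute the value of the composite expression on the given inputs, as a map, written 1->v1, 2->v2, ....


(b1 ⋆ b3) = 1->2, 2->2, 3->3, 4->3
((b1 ⋆ b3) ⋆ b2) = 1->3, 2->2, 3->3, 4->3

1->3, 2->2, 3->3, 4->3


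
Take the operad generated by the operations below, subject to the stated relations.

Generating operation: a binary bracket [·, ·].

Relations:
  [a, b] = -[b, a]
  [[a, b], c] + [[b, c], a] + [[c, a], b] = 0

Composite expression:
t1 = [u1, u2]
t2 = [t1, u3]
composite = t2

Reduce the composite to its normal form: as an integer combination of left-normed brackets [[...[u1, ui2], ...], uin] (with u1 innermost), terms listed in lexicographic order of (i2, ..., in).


Left-normed coefficients sit on the u1-initial expansion words.
Composite bracket: [[u1, u2], u3]
Each bracket splits as ab - ba, giving 4 signed words (2^2 = 4).
Coefficients come from the u1-initial words:
  the word u1u2u3 carries sign +1 and contributes +[[u1, u2], u3]

[[u1, u2], u3]


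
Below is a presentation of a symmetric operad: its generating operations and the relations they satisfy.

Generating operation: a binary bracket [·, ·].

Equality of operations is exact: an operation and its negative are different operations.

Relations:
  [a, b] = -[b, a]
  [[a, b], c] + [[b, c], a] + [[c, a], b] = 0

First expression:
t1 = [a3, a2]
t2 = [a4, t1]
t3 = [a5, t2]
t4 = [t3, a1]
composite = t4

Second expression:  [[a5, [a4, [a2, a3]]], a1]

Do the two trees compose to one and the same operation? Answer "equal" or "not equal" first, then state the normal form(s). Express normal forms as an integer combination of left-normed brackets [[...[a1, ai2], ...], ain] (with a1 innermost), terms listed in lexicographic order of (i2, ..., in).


not equal; the first gives [[[[a1, a2], a3], a4], a5] - [[[[a1, a3], a2], a4], a5] - [[[[a1, a4], a2], a3], a5] + [[[[a1, a4], a3], a2], a5] - [[[[a1, a5], a2], a3], a4] + [[[[a1, a5], a3], a2], a4] + [[[[a1, a5], a4], a2], a3] - [[[[a1, a5], a4], a3], a2] and the second -[[[[a1, a2], a3], a4], a5] + [[[[a1, a3], a2], a4], a5] + [[[[a1, a4], a2], a3], a5] - [[[[a1, a4], a3], a2], a5] + [[[[a1, a5], a2], a3], a4] - [[[[a1, a5], a3], a2], a4] - [[[[a1, a5], a4], a2], a3] + [[[[a1, a5], a4], a3], a2]

The first composite normalizes to [[[[a1, a2], a3], a4], a5] - [[[[a1, a3], a2], a4], a5] - [[[[a1, a4], a2], a3], a5] + [[[[a1, a4], a3], a2], a5] - [[[[a1, a5], a2], a3], a4] + [[[[a1, a5], a3], a2], a4] + [[[[a1, a5], a4], a2], a3] - [[[[a1, a5], a4], a3], a2]
The second composite normalizes to -[[[[a1, a2], a3], a4], a5] + [[[[a1, a3], a2], a4], a5] + [[[[a1, a4], a2], a3], a5] - [[[[a1, a4], a3], a2], a5] + [[[[a1, a5], a2], a3], a4] - [[[[a1, a5], a3], a2], a4] - [[[[a1, a5], a4], a2], a3] + [[[[a1, a5], a4], a3], a2]
Different reductions; not equal.


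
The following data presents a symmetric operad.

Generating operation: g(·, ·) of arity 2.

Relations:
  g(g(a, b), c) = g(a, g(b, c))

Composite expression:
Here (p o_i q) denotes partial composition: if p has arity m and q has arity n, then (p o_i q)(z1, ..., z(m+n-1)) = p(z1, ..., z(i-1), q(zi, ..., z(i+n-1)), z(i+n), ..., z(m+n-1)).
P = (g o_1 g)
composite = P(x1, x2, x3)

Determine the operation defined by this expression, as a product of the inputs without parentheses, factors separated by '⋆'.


x1 ⋆ x2 ⋆ x3

Associativity of g dissolves the nesting; only the x-input order survives.
g(x1, x2) linearizes to x1 ⋆ x2
g(g(x1, x2), x3) linearizes to x1 ⋆ x2 ⋆ x3


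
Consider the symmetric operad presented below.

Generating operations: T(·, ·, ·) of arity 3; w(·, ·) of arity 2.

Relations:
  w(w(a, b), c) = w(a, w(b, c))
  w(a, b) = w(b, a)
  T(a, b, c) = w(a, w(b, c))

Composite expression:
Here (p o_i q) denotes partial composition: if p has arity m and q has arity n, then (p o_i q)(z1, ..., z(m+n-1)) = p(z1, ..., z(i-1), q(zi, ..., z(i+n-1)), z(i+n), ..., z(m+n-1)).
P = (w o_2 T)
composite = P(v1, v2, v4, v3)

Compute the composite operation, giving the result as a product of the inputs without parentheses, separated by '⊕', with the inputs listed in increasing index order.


v1 ⊕ v2 ⊕ v3 ⊕ v4

Shape and order are irrelevant to w; the v-input set decides.
T(v2, v4, v3) flattens to v2 ⊕ v4 ⊕ v3
w(v1, T(v2, v4, v3)) flattens to v1 ⊕ v2 ⊕ v4 ⊕ v3
rearranged into index order: v1 ⊕ v2 ⊕ v3 ⊕ v4


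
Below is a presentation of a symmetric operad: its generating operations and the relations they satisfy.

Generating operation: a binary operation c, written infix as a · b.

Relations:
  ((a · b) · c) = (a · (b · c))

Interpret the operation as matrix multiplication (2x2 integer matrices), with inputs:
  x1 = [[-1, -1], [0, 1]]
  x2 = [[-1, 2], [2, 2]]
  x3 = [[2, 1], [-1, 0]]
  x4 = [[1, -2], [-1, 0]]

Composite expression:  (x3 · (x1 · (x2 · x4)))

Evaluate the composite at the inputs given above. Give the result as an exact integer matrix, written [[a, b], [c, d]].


[[6, 0], [-3, -2]]

(x2 · x4) = [[-3, 2], [0, -4]]
(x1 · (x2 · x4)) = [[3, 2], [0, -4]]
(x3 · (x1 · (x2 · x4))) = [[6, 0], [-3, -2]]


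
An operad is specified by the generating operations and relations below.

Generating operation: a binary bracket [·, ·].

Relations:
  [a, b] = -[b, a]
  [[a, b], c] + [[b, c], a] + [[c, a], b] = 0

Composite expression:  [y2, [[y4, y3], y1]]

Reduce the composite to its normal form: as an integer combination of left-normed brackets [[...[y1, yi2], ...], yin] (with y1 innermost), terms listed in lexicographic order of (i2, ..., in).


-[[[y1, y3], y4], y2] + [[[y1, y4], y3], y2]

Skip Jacobi rewriting: expand, keep y1-initial words, read off terms.
Composite bracket: [y2, [[y4, y3], y1]]
The bracket unfolds into 8 signed words via [a, b] = ab - ba (2^3 = 8).
Collect the words opening with y1:
  word y1y3y4y2 has sign -1, contributing -[[[y1, y3], y4], y2]
  word y1y4y3y2 has sign +1, contributing +[[[y1, y4], y3], y2]


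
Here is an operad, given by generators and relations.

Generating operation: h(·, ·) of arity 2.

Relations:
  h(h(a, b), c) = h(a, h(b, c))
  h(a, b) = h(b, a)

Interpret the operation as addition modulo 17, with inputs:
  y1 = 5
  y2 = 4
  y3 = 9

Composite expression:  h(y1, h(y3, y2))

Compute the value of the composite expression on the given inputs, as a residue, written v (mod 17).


h(y3, y2) = 13
h(y1, h(y3, y2)) = 1

1 (mod 17)


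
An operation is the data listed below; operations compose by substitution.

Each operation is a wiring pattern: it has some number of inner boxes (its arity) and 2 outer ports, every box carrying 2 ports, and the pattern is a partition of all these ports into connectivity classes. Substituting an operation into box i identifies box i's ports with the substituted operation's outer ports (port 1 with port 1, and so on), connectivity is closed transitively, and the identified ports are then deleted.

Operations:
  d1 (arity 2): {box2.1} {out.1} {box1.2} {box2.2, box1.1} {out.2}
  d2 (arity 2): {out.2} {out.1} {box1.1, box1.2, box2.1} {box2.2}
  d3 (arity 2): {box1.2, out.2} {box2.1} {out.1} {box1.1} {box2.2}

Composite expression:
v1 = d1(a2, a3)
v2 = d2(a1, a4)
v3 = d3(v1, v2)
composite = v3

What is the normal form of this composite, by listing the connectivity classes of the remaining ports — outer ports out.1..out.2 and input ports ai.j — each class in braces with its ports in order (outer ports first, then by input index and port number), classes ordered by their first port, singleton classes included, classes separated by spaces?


Two ports join when wires chain via d3-identified ports.
stage d1: inputs (a2, a3), connectivity {out.1} {out.2} {a2.1, a3.2} {a2.2} {a3.1}, out.j its boundary
stage d2: inputs (a1, a4), connectivity {out.1} {out.2} {a1.1, a1.2, a4.1} {a4.2}, out.j its boundary
stage d3: inputs (a2, a3, a1, a4), connectivity {out.1} {out.2} {a1.1, a1.2, a4.1} {a2.1, a3.2} {a2.2} {a3.1} {a4.2}, out.j its boundary

{out.1} {out.2} {a1.1, a1.2, a4.1} {a2.1, a3.2} {a2.2} {a3.1} {a4.2}


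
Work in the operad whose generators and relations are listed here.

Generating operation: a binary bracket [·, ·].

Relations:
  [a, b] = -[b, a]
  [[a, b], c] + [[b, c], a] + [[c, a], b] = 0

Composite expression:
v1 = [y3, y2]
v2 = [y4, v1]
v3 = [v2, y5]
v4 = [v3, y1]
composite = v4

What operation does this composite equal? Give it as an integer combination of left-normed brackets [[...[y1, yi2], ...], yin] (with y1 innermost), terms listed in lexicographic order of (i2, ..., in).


-[[[[y1, y2], y3], y4], y5] + [[[[y1, y3], y2], y4], y5] + [[[[y1, y4], y2], y3], y5] - [[[[y1, y4], y3], y2], y5] + [[[[y1, y5], y2], y3], y4] - [[[[y1, y5], y3], y2], y4] - [[[[y1, y5], y4], y2], y3] + [[[[y1, y5], y4], y3], y2]

Left-normed coefficients sit on the y1-initial expansion words.
Composite bracket: [[[y4, [y3, y2]], y5], y1]
Full expansion: 16 signed words from ab - ba (2^4 = 16).
The y1-initial words carry the normal form:
  y1y2y3y4y5 appears with sign -1, giving the term -[[[[y1, y2], y3], y4], y5]
  y1y3y2y4y5 appears with sign +1, giving the term +[[[[y1, y3], y2], y4], y5]
  y1y4y2y3y5 appears with sign +1, giving the term +[[[[y1, y4], y2], y3], y5]
  y1y4y3y2y5 appears with sign -1, giving the term -[[[[y1, y4], y3], y2], y5]
  y1y5y2y3y4 appears with sign +1, giving the term +[[[[y1, y5], y2], y3], y4]
  y1y5y3y2y4 appears with sign -1, giving the term -[[[[y1, y5], y3], y2], y4]
  y1y5y4y2y3 appears with sign -1, giving the term -[[[[y1, y5], y4], y2], y3]
  y1y5y4y3y2 appears with sign +1, giving the term +[[[[y1, y5], y4], y3], y2]
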